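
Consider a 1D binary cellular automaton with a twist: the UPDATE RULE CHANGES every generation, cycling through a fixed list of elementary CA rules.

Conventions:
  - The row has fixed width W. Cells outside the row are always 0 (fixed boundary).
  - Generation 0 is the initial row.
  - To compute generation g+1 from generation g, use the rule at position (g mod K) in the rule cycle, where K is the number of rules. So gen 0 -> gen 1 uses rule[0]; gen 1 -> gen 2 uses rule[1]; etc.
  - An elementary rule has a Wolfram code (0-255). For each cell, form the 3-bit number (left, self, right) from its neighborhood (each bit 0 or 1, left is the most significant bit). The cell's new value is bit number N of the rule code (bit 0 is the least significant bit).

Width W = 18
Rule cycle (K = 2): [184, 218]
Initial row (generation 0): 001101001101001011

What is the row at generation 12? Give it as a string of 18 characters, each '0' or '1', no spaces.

Answer: 010100000111111111

Derivation:
Gen 0: 001101001101001011
Gen 1 (rule 184): 001010101010100110
Gen 2 (rule 218): 010000000000011111
Gen 3 (rule 184): 001000000000011110
Gen 4 (rule 218): 010100000000111111
Gen 5 (rule 184): 001010000000111110
Gen 6 (rule 218): 010001000001111111
Gen 7 (rule 184): 001000100001111110
Gen 8 (rule 218): 010101010011111111
Gen 9 (rule 184): 001010101011111110
Gen 10 (rule 218): 010000000011111111
Gen 11 (rule 184): 001000000011111110
Gen 12 (rule 218): 010100000111111111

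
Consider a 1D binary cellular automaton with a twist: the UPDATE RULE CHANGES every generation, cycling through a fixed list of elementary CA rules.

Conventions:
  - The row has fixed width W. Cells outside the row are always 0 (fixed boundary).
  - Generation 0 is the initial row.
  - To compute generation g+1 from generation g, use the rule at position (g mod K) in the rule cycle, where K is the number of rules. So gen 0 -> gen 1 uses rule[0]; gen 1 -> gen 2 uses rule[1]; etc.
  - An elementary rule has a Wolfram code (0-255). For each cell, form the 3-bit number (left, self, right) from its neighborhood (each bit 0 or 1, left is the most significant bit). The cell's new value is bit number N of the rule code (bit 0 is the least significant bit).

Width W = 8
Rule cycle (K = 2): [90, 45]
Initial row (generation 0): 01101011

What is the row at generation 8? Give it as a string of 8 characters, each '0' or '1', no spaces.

Gen 0: 01101011
Gen 1 (rule 90): 11100011
Gen 2 (rule 45): 10001010
Gen 3 (rule 90): 01010001
Gen 4 (rule 45): 01110101
Gen 5 (rule 90): 11010000
Gen 6 (rule 45): 10110111
Gen 7 (rule 90): 00110101
Gen 8 (rule 45): 10101111

Answer: 10101111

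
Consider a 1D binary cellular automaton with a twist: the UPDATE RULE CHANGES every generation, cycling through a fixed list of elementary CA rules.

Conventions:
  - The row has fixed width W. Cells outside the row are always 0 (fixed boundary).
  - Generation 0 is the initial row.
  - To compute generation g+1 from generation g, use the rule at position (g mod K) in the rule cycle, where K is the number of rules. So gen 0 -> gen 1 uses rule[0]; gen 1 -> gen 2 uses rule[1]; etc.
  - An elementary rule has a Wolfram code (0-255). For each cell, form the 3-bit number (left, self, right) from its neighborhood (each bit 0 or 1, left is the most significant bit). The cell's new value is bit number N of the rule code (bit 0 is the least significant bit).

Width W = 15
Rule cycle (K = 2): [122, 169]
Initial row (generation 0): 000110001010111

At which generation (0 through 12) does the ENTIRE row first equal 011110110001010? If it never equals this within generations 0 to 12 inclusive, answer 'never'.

Gen 0: 000110001010111
Gen 1 (rule 122): 001111010101101
Gen 2 (rule 169): 101110101011010
Gen 3 (rule 122): 011011010111101
Gen 4 (rule 169): 010110101111010
Gen 5 (rule 122): 101111011001101
Gen 6 (rule 169): 011110110001010
Gen 7 (rule 122): 110011111010101
Gen 8 (rule 169): 100011110101010
Gen 9 (rule 122): 010110011010101
Gen 10 (rule 169): 001100010101010
Gen 11 (rule 122): 011110101010101
Gen 12 (rule 169): 011101010101010

Answer: 6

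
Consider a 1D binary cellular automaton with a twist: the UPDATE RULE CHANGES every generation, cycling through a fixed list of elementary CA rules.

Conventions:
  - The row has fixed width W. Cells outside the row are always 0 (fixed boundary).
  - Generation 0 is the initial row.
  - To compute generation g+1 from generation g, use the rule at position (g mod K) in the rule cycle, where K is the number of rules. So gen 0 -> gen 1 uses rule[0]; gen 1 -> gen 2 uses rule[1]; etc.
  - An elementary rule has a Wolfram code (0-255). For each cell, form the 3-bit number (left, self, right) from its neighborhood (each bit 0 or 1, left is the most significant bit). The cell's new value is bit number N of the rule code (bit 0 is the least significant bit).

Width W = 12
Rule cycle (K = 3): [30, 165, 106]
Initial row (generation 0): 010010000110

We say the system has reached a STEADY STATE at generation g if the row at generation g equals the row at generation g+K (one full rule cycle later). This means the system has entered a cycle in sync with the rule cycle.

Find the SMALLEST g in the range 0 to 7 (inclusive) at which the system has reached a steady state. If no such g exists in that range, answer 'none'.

Gen 0: 010010000110
Gen 1 (rule 30): 111111001101
Gen 2 (rule 165): 011110000011
Gen 3 (rule 106): 110010000111
Gen 4 (rule 30): 101111001100
Gen 5 (rule 165): 110110000001
Gen 6 (rule 106): 111110000010
Gen 7 (rule 30): 100001000111
Gen 8 (rule 165): 101101010010
Gen 9 (rule 106): 011110100100
Gen 10 (rule 30): 110000111110

Answer: none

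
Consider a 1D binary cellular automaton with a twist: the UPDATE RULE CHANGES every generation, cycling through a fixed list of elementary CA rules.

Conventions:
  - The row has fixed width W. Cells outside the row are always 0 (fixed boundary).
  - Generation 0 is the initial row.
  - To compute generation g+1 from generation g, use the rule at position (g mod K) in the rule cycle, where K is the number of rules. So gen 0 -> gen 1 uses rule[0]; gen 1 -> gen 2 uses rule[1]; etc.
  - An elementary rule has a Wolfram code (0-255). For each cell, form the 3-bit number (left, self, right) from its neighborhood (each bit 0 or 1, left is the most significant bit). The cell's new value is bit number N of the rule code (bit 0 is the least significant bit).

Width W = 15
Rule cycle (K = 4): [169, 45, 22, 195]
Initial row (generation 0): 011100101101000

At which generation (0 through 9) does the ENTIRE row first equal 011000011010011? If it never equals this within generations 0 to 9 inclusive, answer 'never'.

Answer: 1

Derivation:
Gen 0: 011100101101000
Gen 1 (rule 169): 011000011010011
Gen 2 (rule 45): 010011010110010
Gen 3 (rule 22): 111100010001111
Gen 4 (rule 195): 011101100110111
Gen 5 (rule 169): 011011000101110
Gen 6 (rule 45): 010110010111000
Gen 7 (rule 22): 110001110000100
Gen 8 (rule 195): 010110110111001
Gen 9 (rule 169): 001101101110000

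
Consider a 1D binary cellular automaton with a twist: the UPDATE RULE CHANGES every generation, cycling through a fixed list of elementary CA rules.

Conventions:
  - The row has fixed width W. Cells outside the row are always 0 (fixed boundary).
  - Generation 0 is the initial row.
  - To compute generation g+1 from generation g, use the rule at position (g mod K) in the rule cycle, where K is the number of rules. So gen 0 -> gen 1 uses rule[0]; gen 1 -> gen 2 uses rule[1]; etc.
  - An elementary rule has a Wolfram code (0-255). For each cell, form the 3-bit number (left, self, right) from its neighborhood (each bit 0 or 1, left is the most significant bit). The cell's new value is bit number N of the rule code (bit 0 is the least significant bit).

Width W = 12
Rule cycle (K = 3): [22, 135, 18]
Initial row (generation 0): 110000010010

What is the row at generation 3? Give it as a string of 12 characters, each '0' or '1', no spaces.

Answer: 000000000001

Derivation:
Gen 0: 110000010010
Gen 1 (rule 22): 001000111111
Gen 2 (rule 135): 111011011110
Gen 3 (rule 18): 000000000001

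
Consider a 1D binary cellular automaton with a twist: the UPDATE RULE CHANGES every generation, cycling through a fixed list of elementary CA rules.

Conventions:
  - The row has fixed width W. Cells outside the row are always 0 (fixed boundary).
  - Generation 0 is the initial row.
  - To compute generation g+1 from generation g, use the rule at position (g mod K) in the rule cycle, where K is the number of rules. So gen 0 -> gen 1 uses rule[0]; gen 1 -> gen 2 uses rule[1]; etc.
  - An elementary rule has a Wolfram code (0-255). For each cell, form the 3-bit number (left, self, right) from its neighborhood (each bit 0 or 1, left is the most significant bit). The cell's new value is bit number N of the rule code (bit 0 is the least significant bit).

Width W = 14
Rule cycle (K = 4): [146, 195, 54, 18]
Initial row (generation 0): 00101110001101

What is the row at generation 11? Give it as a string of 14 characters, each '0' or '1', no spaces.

Gen 0: 00101110001101
Gen 1 (rule 146): 01000101010000
Gen 2 (rule 195): 10011000000111
Gen 3 (rule 54): 11100100001000
Gen 4 (rule 18): 00011010010100
Gen 5 (rule 146): 00100001100010
Gen 6 (rule 195): 11001110101100
Gen 7 (rule 54): 00110001110010
Gen 8 (rule 18): 01001010001101
Gen 9 (rule 146): 10110001010000
Gen 10 (rule 195): 00010110000111
Gen 11 (rule 54): 00111001001000

Answer: 00111001001000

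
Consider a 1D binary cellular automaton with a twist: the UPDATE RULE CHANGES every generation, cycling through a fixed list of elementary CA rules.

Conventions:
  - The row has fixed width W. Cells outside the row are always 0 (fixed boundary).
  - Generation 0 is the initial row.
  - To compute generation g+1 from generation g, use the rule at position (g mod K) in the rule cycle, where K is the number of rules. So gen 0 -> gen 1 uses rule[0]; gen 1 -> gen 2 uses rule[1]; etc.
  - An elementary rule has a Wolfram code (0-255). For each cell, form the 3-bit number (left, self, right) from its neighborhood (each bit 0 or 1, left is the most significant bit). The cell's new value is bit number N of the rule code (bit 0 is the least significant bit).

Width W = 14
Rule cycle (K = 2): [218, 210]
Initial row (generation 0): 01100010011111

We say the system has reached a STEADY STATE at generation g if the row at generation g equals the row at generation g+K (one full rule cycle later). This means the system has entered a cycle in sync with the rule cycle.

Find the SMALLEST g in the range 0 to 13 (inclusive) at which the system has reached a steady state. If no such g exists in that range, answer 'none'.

Answer: 7

Derivation:
Gen 0: 01100010011111
Gen 1 (rule 218): 11110101111111
Gen 2 (rule 210): 01110000111111
Gen 3 (rule 218): 11111001111111
Gen 4 (rule 210): 01111110111111
Gen 5 (rule 218): 11111110111111
Gen 6 (rule 210): 01111110011111
Gen 7 (rule 218): 11111111111111
Gen 8 (rule 210): 01111111111111
Gen 9 (rule 218): 11111111111111
Gen 10 (rule 210): 01111111111111
Gen 11 (rule 218): 11111111111111
Gen 12 (rule 210): 01111111111111
Gen 13 (rule 218): 11111111111111
Gen 14 (rule 210): 01111111111111
Gen 15 (rule 218): 11111111111111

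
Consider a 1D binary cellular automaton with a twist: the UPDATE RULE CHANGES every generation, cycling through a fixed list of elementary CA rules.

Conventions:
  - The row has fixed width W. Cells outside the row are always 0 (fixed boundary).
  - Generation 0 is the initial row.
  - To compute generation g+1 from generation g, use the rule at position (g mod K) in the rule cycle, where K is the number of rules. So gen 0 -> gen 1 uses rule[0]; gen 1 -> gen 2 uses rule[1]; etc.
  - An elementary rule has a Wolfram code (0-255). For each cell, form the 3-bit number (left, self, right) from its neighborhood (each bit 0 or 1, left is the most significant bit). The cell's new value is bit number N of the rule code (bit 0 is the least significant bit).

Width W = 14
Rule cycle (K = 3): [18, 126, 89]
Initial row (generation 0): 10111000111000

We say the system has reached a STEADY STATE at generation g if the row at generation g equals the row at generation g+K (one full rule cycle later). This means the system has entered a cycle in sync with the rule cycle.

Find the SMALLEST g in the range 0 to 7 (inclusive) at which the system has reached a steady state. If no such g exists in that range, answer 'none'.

Answer: 4

Derivation:
Gen 0: 10111000111000
Gen 1 (rule 18): 00000101000100
Gen 2 (rule 126): 00001111101110
Gen 3 (rule 89): 11101000101011
Gen 4 (rule 18): 00000101000000
Gen 5 (rule 126): 00001111100000
Gen 6 (rule 89): 11101000111111
Gen 7 (rule 18): 00000101000000
Gen 8 (rule 126): 00001111100000
Gen 9 (rule 89): 11101000111111
Gen 10 (rule 18): 00000101000000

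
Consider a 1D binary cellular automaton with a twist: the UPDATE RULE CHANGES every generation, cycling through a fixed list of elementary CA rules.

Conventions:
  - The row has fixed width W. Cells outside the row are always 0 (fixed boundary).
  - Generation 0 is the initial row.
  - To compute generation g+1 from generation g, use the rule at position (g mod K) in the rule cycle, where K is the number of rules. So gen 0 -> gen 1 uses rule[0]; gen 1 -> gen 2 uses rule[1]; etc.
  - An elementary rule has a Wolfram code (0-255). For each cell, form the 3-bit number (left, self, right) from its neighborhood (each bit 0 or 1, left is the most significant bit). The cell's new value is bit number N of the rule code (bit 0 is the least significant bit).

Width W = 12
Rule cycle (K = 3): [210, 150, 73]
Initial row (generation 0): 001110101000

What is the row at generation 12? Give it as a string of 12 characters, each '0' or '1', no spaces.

Gen 0: 001110101000
Gen 1 (rule 210): 010110000100
Gen 2 (rule 150): 110001001110
Gen 3 (rule 73): 110100001010
Gen 4 (rule 210): 010010010001
Gen 5 (rule 150): 111111111011
Gen 6 (rule 73): 100000001011
Gen 7 (rule 210): 010000010001
Gen 8 (rule 150): 111000111011
Gen 9 (rule 73): 101010101011
Gen 10 (rule 210): 000000000001
Gen 11 (rule 150): 000000000011
Gen 12 (rule 73): 111111111011

Answer: 111111111011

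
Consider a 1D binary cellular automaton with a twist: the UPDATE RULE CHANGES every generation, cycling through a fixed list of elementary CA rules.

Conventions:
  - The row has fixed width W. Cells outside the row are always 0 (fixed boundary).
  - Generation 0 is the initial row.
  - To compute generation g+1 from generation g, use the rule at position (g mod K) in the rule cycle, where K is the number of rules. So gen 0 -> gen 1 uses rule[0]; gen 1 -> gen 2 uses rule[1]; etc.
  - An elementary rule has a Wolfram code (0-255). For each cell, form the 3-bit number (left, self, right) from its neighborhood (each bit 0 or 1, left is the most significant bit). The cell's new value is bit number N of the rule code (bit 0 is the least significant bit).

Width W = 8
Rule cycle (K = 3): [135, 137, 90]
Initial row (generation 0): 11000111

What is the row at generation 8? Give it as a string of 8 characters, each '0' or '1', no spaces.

Answer: 11000100

Derivation:
Gen 0: 11000111
Gen 1 (rule 135): 00011010
Gen 2 (rule 137): 11010000
Gen 3 (rule 90): 11001000
Gen 4 (rule 135): 00011011
Gen 5 (rule 137): 11010010
Gen 6 (rule 90): 11001101
Gen 7 (rule 135): 00010001
Gen 8 (rule 137): 11000100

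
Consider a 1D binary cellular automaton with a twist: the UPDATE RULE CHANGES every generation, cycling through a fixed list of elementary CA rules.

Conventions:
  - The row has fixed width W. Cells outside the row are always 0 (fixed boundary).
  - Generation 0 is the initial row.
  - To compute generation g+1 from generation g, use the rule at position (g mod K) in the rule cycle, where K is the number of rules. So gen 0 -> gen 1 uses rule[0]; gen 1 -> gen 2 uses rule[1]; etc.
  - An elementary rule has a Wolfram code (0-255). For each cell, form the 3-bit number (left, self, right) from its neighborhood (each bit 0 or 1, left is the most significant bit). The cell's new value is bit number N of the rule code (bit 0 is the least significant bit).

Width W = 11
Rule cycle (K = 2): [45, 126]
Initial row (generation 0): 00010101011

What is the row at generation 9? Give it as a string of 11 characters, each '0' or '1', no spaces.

Gen 0: 00010101011
Gen 1 (rule 45): 11011111110
Gen 2 (rule 126): 11110000011
Gen 3 (rule 45): 10000111010
Gen 4 (rule 126): 11001101111
Gen 5 (rule 45): 10001011000
Gen 6 (rule 126): 11011111100
Gen 7 (rule 45): 10110000001
Gen 8 (rule 126): 11111000011
Gen 9 (rule 45): 10000011010

Answer: 10000011010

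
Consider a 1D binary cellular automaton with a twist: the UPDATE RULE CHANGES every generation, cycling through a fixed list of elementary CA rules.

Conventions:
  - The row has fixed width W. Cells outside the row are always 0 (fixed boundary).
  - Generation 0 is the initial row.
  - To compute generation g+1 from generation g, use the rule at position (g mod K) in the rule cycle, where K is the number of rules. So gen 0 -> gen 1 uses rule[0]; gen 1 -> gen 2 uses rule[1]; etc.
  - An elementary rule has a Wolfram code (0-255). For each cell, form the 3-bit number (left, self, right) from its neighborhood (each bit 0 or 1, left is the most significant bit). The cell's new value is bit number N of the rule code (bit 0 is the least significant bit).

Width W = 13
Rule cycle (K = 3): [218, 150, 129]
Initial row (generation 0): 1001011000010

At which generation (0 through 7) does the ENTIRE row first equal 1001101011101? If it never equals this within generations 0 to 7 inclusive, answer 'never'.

Gen 0: 1001011000010
Gen 1 (rule 218): 0110011100101
Gen 2 (rule 150): 1001101011101
Gen 3 (rule 129): 0000000001000
Gen 4 (rule 218): 0000000010100
Gen 5 (rule 150): 0000000110110
Gen 6 (rule 129): 1111110000000
Gen 7 (rule 218): 1111111000000

Answer: 2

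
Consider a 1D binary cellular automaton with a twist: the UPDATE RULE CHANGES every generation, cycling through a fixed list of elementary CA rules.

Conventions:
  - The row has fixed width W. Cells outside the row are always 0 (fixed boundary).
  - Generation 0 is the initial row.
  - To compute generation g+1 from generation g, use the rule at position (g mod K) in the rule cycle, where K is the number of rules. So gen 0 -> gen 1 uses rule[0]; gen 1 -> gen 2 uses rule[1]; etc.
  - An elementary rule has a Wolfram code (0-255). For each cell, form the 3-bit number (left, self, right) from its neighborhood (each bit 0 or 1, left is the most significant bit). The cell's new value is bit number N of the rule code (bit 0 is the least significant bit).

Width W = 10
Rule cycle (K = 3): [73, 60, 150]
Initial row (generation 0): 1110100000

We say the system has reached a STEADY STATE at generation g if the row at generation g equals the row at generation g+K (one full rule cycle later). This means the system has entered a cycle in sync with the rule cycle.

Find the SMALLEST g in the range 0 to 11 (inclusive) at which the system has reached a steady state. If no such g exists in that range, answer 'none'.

Gen 0: 1110100000
Gen 1 (rule 73): 1010001111
Gen 2 (rule 60): 1111001000
Gen 3 (rule 150): 0110111100
Gen 4 (rule 73): 0110100101
Gen 5 (rule 60): 0101110111
Gen 6 (rule 150): 1100100010
Gen 7 (rule 73): 1100001000
Gen 8 (rule 60): 1010001100
Gen 9 (rule 150): 1011010010
Gen 10 (rule 73): 0011000000
Gen 11 (rule 60): 0010100000
Gen 12 (rule 150): 0110110000
Gen 13 (rule 73): 0110110111
Gen 14 (rule 60): 0101101100

Answer: none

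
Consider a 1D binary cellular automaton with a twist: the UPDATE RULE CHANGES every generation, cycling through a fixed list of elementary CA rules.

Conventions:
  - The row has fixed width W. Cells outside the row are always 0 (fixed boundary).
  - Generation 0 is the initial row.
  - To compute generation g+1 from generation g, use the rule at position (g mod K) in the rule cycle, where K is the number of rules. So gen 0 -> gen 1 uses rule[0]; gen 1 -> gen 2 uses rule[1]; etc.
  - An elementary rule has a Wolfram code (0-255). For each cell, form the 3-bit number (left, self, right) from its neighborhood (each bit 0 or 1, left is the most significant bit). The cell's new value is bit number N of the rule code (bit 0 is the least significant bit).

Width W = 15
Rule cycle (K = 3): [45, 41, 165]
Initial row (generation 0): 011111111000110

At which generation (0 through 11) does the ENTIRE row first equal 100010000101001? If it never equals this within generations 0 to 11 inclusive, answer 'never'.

Gen 0: 011111111000110
Gen 1 (rule 45): 010000000010100
Gen 2 (rule 41): 000111111001001
Gen 3 (rule 165): 110011110001001
Gen 4 (rule 45): 100010000101001
Gen 5 (rule 41): 001000110010000
Gen 6 (rule 165): 101010000010111
Gen 7 (rule 45): 111110111011100
Gen 8 (rule 41): 100001100110001
Gen 9 (rule 165): 101100000000101
Gen 10 (rule 45): 111001111110111
Gen 11 (rule 41): 100001000001100

Answer: 4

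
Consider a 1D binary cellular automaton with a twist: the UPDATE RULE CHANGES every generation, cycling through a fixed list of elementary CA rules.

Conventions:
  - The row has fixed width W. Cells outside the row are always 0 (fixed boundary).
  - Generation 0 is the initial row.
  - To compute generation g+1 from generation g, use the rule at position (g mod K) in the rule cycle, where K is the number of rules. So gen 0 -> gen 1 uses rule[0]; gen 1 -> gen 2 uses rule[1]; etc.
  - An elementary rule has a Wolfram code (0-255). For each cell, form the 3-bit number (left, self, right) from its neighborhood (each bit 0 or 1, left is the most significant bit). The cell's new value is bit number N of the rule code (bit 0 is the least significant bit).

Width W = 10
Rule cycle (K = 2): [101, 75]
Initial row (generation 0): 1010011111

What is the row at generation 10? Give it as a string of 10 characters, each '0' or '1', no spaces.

Answer: 0011100100

Derivation:
Gen 0: 1010011111
Gen 1 (rule 101): 1110000001
Gen 2 (rule 75): 1010111110
Gen 3 (rule 101): 1111000010
Gen 4 (rule 75): 1001011100
Gen 5 (rule 101): 1001100101
Gen 6 (rule 75): 0011101000
Gen 7 (rule 101): 1000111011
Gen 8 (rule 75): 0011101011
Gen 9 (rule 101): 1000111101
Gen 10 (rule 75): 0011100100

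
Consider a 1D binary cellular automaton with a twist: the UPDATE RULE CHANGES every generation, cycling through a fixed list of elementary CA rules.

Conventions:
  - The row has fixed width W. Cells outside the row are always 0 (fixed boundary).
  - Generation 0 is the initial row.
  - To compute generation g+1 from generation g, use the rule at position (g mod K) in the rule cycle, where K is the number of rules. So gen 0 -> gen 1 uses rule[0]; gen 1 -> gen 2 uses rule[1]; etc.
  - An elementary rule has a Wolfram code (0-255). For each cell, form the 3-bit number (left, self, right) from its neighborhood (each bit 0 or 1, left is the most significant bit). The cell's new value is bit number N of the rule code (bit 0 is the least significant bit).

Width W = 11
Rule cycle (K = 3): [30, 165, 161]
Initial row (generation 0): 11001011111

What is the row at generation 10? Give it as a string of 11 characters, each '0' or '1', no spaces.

Answer: 01101000010

Derivation:
Gen 0: 11001011111
Gen 1 (rule 30): 10111010000
Gen 2 (rule 165): 11010110111
Gen 3 (rule 161): 00101001010
Gen 4 (rule 30): 01101111011
Gen 5 (rule 165): 00010110100
Gen 6 (rule 161): 11001001001
Gen 7 (rule 30): 10111111111
Gen 8 (rule 165): 11011111110
Gen 9 (rule 161): 00101111100
Gen 10 (rule 30): 01101000010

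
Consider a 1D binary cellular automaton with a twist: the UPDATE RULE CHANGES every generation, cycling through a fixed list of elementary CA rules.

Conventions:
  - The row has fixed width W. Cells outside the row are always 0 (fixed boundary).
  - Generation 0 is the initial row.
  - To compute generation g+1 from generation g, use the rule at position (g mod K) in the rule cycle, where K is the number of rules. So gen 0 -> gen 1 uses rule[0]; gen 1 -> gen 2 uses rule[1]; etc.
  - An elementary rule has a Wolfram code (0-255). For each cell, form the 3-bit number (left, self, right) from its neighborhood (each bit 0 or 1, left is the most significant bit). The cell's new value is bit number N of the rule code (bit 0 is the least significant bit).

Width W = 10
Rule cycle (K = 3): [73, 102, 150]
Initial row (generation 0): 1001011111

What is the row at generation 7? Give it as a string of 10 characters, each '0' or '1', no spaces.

Gen 0: 1001011111
Gen 1 (rule 73): 0000010001
Gen 2 (rule 102): 0000110011
Gen 3 (rule 150): 0001001100
Gen 4 (rule 73): 1100001101
Gen 5 (rule 102): 0100010111
Gen 6 (rule 150): 1110110010
Gen 7 (rule 73): 1010110000

Answer: 1010110000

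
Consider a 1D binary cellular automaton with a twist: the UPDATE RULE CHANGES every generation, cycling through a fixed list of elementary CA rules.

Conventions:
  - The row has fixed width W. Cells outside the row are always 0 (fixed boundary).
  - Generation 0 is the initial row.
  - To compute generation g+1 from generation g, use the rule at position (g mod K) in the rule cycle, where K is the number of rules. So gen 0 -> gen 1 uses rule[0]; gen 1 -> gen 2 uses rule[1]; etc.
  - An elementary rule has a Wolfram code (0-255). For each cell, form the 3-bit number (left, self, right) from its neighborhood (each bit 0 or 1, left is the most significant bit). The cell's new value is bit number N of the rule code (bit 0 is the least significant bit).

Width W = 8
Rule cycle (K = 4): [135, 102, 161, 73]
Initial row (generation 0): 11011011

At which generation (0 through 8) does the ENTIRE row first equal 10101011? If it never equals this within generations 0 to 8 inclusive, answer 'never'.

Answer: never

Derivation:
Gen 0: 11011011
Gen 1 (rule 135): 00000000
Gen 2 (rule 102): 00000000
Gen 3 (rule 161): 11111111
Gen 4 (rule 73): 10000001
Gen 5 (rule 135): 10111111
Gen 6 (rule 102): 11000001
Gen 7 (rule 161): 00011100
Gen 8 (rule 73): 11010101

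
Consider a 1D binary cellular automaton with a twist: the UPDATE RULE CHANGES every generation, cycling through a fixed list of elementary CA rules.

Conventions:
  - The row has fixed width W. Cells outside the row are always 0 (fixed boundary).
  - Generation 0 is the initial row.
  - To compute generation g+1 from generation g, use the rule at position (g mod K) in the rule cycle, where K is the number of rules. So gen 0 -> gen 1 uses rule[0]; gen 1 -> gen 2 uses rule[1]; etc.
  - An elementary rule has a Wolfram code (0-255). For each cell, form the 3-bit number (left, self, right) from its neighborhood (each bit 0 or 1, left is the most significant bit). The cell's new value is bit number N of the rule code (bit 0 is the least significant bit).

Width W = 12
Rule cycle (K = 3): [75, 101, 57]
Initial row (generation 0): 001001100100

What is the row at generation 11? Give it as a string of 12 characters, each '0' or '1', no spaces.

Gen 0: 001001100100
Gen 1 (rule 75): 110011101001
Gen 2 (rule 101): 010000111001
Gen 3 (rule 57): 001110100100
Gen 4 (rule 75): 111010001001
Gen 5 (rule 101): 001110101001
Gen 6 (rule 57): 101001010100
Gen 7 (rule 75): 000010000001
Gen 8 (rule 101): 111010111101
Gen 9 (rule 57): 100101100010
Gen 10 (rule 75): 001001101100
Gen 11 (rule 101): 101000110101

Answer: 101000110101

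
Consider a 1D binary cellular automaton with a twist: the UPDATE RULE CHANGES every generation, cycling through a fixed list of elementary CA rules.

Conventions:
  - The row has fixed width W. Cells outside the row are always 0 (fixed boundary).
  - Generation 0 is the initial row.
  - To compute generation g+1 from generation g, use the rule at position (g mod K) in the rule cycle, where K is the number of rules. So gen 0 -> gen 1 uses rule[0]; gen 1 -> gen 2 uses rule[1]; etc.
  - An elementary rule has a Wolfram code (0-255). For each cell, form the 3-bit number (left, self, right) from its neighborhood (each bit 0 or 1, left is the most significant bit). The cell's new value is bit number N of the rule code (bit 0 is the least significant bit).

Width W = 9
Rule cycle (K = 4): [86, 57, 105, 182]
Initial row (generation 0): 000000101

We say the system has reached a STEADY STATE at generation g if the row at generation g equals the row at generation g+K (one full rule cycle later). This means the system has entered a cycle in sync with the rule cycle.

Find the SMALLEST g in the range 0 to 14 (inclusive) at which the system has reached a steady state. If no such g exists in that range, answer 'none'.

Gen 0: 000000101
Gen 1 (rule 86): 000001101
Gen 2 (rule 57): 111101010
Gen 3 (rule 105): 100110100
Gen 4 (rule 182): 111001110
Gen 5 (rule 86): 001110011
Gen 6 (rule 57): 101001010
Gen 7 (rule 105): 010000100
Gen 8 (rule 182): 111001110
Gen 9 (rule 86): 001110011
Gen 10 (rule 57): 101001010
Gen 11 (rule 105): 010000100
Gen 12 (rule 182): 111001110
Gen 13 (rule 86): 001110011
Gen 14 (rule 57): 101001010
Gen 15 (rule 105): 010000100
Gen 16 (rule 182): 111001110
Gen 17 (rule 86): 001110011
Gen 18 (rule 57): 101001010

Answer: 4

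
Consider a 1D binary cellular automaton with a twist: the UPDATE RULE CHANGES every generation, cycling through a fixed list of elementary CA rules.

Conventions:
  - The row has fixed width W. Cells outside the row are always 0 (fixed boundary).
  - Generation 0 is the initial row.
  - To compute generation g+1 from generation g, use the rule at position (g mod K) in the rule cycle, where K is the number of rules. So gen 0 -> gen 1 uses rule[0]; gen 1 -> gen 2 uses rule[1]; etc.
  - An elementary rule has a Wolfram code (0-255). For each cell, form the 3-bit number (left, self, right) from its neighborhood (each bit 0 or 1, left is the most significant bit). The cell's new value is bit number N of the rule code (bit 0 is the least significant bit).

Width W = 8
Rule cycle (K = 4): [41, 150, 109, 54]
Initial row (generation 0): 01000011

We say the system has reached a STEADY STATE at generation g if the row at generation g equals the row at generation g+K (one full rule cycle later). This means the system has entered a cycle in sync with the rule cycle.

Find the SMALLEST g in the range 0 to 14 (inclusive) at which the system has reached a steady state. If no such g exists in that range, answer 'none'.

Gen 0: 01000011
Gen 1 (rule 41): 00011010
Gen 2 (rule 150): 00100011
Gen 3 (rule 109): 10101011
Gen 4 (rule 54): 11111100
Gen 5 (rule 41): 10000001
Gen 6 (rule 150): 11000011
Gen 7 (rule 109): 11011011
Gen 8 (rule 54): 00100100
Gen 9 (rule 41): 10000001
Gen 10 (rule 150): 11000011
Gen 11 (rule 109): 11011011
Gen 12 (rule 54): 00100100
Gen 13 (rule 41): 10000001
Gen 14 (rule 150): 11000011
Gen 15 (rule 109): 11011011
Gen 16 (rule 54): 00100100
Gen 17 (rule 41): 10000001
Gen 18 (rule 150): 11000011

Answer: 5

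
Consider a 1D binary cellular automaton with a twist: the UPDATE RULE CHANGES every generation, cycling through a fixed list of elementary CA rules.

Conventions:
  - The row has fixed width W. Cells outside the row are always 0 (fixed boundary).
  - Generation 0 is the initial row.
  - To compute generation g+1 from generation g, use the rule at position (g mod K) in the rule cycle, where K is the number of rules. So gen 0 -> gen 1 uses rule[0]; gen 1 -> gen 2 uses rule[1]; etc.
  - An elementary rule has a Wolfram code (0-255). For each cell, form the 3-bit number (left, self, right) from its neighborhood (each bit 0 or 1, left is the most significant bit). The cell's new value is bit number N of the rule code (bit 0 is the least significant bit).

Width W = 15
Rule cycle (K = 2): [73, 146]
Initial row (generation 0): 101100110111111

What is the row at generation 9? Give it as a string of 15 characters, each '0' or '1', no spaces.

Answer: 000111111100000

Derivation:
Gen 0: 101100110111111
Gen 1 (rule 73): 001100110100001
Gen 2 (rule 146): 010011000010010
Gen 3 (rule 73): 000011011000000
Gen 4 (rule 146): 000100000100000
Gen 5 (rule 73): 110001110001111
Gen 6 (rule 146): 001010101010110
Gen 7 (rule 73): 100000000000110
Gen 8 (rule 146): 010000000001001
Gen 9 (rule 73): 000111111100000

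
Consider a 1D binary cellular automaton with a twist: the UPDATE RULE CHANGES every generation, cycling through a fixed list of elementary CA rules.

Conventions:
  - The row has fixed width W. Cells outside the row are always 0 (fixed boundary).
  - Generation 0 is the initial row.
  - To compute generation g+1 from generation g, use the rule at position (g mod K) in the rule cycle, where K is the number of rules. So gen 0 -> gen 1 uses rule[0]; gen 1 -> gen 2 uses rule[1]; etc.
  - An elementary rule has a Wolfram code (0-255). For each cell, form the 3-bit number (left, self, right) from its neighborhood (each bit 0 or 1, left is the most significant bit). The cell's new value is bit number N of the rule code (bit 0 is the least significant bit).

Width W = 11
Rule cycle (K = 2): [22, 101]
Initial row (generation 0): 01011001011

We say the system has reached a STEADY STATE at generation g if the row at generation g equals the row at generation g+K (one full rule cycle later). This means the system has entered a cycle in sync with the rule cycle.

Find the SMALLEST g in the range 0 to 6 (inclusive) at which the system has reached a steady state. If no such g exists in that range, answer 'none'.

Gen 0: 01011001011
Gen 1 (rule 22): 11000111000
Gen 2 (rule 101): 01010001011
Gen 3 (rule 22): 11011011000
Gen 4 (rule 101): 01101101011
Gen 5 (rule 22): 10000001000
Gen 6 (rule 101): 10111101011
Gen 7 (rule 22): 10000001000
Gen 8 (rule 101): 10111101011

Answer: 5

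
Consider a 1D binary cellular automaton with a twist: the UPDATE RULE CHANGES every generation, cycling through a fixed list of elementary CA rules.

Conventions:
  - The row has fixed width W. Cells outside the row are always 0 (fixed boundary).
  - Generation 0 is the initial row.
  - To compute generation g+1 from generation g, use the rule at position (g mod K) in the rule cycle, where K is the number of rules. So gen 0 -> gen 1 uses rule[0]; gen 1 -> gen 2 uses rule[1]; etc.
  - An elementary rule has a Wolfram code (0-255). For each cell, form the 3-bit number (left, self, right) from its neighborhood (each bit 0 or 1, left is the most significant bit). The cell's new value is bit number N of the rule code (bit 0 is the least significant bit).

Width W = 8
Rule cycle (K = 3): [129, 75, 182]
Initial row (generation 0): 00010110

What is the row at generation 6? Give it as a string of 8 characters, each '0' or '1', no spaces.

Gen 0: 00010110
Gen 1 (rule 129): 11000000
Gen 2 (rule 75): 11011111
Gen 3 (rule 182): 00101110
Gen 4 (rule 129): 10000100
Gen 5 (rule 75): 00111001
Gen 6 (rule 182): 01010111

Answer: 01010111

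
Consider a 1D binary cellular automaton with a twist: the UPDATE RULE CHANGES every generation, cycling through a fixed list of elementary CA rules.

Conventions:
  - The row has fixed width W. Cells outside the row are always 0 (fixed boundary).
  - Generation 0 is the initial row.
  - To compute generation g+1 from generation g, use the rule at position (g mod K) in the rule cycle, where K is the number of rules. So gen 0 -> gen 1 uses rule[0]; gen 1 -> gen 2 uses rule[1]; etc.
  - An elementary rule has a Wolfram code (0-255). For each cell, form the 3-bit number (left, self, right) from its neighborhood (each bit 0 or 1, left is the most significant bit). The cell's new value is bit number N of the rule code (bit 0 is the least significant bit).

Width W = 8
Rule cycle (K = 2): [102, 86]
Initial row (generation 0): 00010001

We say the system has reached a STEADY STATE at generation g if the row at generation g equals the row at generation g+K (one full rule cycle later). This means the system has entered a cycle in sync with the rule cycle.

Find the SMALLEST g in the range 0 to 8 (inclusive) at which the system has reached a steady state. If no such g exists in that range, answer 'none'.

Answer: none

Derivation:
Gen 0: 00010001
Gen 1 (rule 102): 00110011
Gen 2 (rule 86): 01011101
Gen 3 (rule 102): 11100111
Gen 4 (rule 86): 00111001
Gen 5 (rule 102): 01001011
Gen 6 (rule 86): 11111001
Gen 7 (rule 102): 00001011
Gen 8 (rule 86): 00011001
Gen 9 (rule 102): 00101011
Gen 10 (rule 86): 01101001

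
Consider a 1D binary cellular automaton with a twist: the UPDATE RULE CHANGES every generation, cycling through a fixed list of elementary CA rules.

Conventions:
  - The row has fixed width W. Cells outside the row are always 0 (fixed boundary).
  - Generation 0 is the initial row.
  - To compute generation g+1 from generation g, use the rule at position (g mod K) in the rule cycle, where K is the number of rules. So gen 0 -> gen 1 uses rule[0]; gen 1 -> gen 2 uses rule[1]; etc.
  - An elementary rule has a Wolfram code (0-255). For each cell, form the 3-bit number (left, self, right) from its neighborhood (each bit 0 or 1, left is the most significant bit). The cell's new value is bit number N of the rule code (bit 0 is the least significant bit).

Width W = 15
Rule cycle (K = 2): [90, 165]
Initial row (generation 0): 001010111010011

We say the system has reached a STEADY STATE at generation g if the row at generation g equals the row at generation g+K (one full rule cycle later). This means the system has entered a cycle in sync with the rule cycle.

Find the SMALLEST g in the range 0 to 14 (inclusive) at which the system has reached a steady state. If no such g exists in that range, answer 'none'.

Gen 0: 001010111010011
Gen 1 (rule 90): 010000101001111
Gen 2 (rule 165): 010110111000110
Gen 3 (rule 90): 100110101101111
Gen 4 (rule 165): 100001110010110
Gen 5 (rule 90): 010011011100111
Gen 6 (rule 165): 010000101000010
Gen 7 (rule 90): 101001000100101
Gen 8 (rule 165): 111001010100111
Gen 9 (rule 90): 101110000011101
Gen 10 (rule 165): 110100111001011
Gen 11 (rule 90): 110011101110011
Gen 12 (rule 165): 000001010100000
Gen 13 (rule 90): 000010000010000
Gen 14 (rule 165): 111010111010111
Gen 15 (rule 90): 101000101000101
Gen 16 (rule 165): 111010111010111

Answer: 14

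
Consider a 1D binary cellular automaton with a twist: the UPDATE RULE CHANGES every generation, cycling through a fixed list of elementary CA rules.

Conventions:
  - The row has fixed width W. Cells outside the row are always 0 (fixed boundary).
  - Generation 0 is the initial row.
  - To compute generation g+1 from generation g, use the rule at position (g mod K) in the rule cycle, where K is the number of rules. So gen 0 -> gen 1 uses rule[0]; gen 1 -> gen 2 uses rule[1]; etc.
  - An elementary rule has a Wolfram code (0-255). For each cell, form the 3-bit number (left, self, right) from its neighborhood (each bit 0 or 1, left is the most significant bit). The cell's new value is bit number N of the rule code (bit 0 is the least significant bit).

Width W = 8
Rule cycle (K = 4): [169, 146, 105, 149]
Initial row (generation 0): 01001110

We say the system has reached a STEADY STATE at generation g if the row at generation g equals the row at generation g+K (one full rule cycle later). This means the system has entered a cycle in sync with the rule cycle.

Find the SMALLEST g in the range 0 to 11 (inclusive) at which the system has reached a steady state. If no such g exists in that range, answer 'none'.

Answer: none

Derivation:
Gen 0: 01001110
Gen 1 (rule 169): 00001100
Gen 2 (rule 146): 00010010
Gen 3 (rule 105): 11000000
Gen 4 (rule 149): 00111111
Gen 5 (rule 169): 10111110
Gen 6 (rule 146): 00011101
Gen 7 (rule 105): 11010110
Gen 8 (rule 149): 00010001
Gen 9 (rule 169): 11000100
Gen 10 (rule 146): 00101010
Gen 11 (rule 105): 10010100
Gen 12 (rule 149): 11010111
Gen 13 (rule 169): 10101110
Gen 14 (rule 146): 00000101
Gen 15 (rule 105): 11110010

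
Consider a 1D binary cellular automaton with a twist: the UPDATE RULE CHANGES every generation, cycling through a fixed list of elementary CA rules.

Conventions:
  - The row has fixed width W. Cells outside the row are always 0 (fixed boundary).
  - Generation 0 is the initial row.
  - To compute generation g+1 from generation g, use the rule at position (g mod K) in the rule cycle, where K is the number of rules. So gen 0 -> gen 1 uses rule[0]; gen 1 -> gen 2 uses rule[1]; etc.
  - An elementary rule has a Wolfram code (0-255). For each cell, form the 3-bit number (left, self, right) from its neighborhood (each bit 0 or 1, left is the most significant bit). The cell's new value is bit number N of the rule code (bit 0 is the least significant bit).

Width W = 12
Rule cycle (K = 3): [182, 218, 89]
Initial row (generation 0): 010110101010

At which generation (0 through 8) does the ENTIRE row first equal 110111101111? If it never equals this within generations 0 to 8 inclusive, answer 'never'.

Gen 0: 010110101010
Gen 1 (rule 182): 111001111111
Gen 2 (rule 218): 111111111111
Gen 3 (rule 89): 100000000001
Gen 4 (rule 182): 110000000011
Gen 5 (rule 218): 111000000111
Gen 6 (rule 89): 101111110101
Gen 7 (rule 182): 110111101111
Gen 8 (rule 218): 110111101111

Answer: 7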